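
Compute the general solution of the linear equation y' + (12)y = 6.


P(x) = 12, Q(x) = 6; integrating factor μ = e^(12x).
(μ y)' = 6e^(12x) ⇒ μ y = (1/2)e^(12x) + C.
Divide by μ: y = 1/2 + Ce^(-12x).


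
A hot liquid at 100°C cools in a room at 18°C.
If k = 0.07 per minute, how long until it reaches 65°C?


From T(t) = T_a + (T₀ - T_a)e^(-kt), set T(t) = 65:
(65 - 18) / (100 - 18) = e^(-0.07t), so t = -ln(0.573)/0.07 ≈ 8.0 minutes.


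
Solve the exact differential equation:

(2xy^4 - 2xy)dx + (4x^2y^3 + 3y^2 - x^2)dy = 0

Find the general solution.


Check exactness: ∂M/∂y = 8xy^3 - 2x and ∂N/∂x = 8xy^3 - 2x; equal, so the equation is exact.
Integrate M with respect to x (treating y as constant): ∫M dx = x^2y^4 - x^2y + h(y).
Differentiate w.r.t. y and set equal to N: the x-dependent terms already match, leaving h'(y) = 3y^2. Integrate: h(y) = y^3.
So F(x,y) = x^2y^4 + y^3 - x^2y.
General solution: x^2y^4 + y^3 - x^2y = C.


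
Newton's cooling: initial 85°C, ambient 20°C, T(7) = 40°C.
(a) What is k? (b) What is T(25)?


Newton's law: T(t) = T_a + (T₀ - T_a)e^(-kt).
(a) Use T(7) = 40: (40 - 20)/(85 - 20) = e^(-k·7), so k = -ln(0.308)/7 ≈ 0.1684.
(b) Apply k to t = 25: T(25) = 20 + (65)e^(-4.209) ≈ 21.0°C.


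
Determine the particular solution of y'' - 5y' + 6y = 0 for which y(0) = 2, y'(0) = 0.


Characteristic roots of r² - 5r + 6 = 0 are 3, 2.
General solution y = c₁ e^(3x) + c₂ e^(2x).
Apply y(0) = 2: c₁ + c₂ = 2. Apply y'(0) = 0: 3 c₁ + 2 c₂ = 0.
Solve: c₁ = -4, c₂ = 6.
Particular solution: y = -4e^(3x) + 6e^(2x).


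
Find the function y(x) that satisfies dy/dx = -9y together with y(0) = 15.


General solution of y' = -9y is y = Ce^(-9x).
Apply y(0) = 15: C = 15.
Particular solution: y = 15e^(-9x).


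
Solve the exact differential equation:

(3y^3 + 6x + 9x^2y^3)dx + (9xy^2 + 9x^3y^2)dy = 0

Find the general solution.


Check exactness: ∂M/∂y = 9y^2 + 27x^2y^2 and ∂N/∂x = 9y^2 + 27x^2y^2; equal, so the equation is exact.
Integrate M with respect to x (treating y as constant): ∫M dx = 3xy^3 + 3x^2 + 3x^3y^3 + h(y).
Differentiate w.r.t. y and set equal to N: all terms match, so h'(y) = 0 and h is a constant absorbed into C.
General solution: 3xy^3 + 3x^2 + 3x^3y^3 = C.


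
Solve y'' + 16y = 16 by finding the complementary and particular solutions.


Homogeneous part: r² + 16 = 0 ⇒ r = ±4i, so y_h = C₁cos(4x) + C₂sin(4x).
Try constant y_p = A; plug in: 16A = 16 ⇒ A = 1.
General solution: y = C₁cos(4x) + C₂sin(4x) + 1.


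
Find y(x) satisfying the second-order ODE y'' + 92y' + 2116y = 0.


Characteristic equation: r² + 92r + 2116 = 0, i.e. (r + 46)² = 0.
Repeated root r = -46; include an x factor for the second linearly independent solution.
General solution: y = (C₁ + C₂x)e^(-46x).


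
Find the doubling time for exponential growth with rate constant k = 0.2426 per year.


Exponential growth: P(t) = P₀ e^(0.2426t). Set P(t)/P₀ = 2: e^(0.2426t) = 2.
Solve: t = ln(2)/0.2426 ≈ 2.86 years.


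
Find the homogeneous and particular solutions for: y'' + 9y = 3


Homogeneous part: r² + 9 = 0 ⇒ r = ±3i, so y_h = C₁cos(3x) + C₂sin(3x).
Try constant y_p = A; plug in: 9A = 3 ⇒ A = 1/3.
General solution: y = C₁cos(3x) + C₂sin(3x) + 1/3.


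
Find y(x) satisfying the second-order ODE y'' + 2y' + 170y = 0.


Characteristic equation: r² + 2r + 170 = 0.
Discriminant is negative; roots r = -1 ± 13i (complex conjugate pair).
General solution uses e^(α x)(C₁ cos(β x) + C₂ sin(β x)): y = e^(-x)(C₁cos(13x) + C₂sin(13x)).


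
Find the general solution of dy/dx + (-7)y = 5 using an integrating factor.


P(x) = -7 ⇒ μ = e^(-7x).
(μ y)' = 5e^(-7x) ⇒ μ y = -(5/7)e^(-7x) + C.
Divide by μ: y = -5/7 + Ce^(7x).


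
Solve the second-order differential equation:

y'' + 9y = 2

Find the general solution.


Homogeneous part: r² + 9 = 0 ⇒ r = ±3i, so y_h = C₁cos(3x) + C₂sin(3x).
Try constant y_p = A; plug in: 9A = 2 ⇒ A = 2/9.
General solution: y = C₁cos(3x) + C₂sin(3x) + 2/9.


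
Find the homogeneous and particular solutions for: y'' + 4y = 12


Homogeneous part: r² + 4 = 0 ⇒ r = ±2i, so y_h = C₁cos(2x) + C₂sin(2x).
Try constant y_p = A; plug in: 4A = 12 ⇒ A = 3.
General solution: y = C₁cos(2x) + C₂sin(2x) + 3.


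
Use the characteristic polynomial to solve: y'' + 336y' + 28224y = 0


Characteristic equation: r² + 336r + 28224 = 0, i.e. (r + 168)² = 0.
Repeated root r = -168; include an x factor for the second linearly independent solution.
General solution: y = (C₁ + C₂x)e^(-168x).


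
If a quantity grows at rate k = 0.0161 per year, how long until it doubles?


Exponential growth: P(t) = P₀ e^(0.0161t). Set P(t)/P₀ = 2: e^(0.0161t) = 2.
Solve: t = ln(2)/0.0161 ≈ 43.05 years.


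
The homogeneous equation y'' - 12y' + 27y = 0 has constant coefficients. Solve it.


Characteristic equation: r² - 12r + 27 = 0.
Factor: (r - 3)(r - 9) = 0 ⇒ r = 3, 9 (distinct real).
General solution: y = C₁e^(3x) + C₂e^(9x).


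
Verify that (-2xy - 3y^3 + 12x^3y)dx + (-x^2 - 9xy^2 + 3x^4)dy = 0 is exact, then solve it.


Check exactness: ∂M/∂y = -2x - 9y^2 + 12x^3 and ∂N/∂x = -2x - 9y^2 + 12x^3; equal, so the equation is exact.
Integrate M with respect to x (treating y as constant): ∫M dx = -x^2y - 3xy^3 + 3x^4y + h(y).
Differentiate w.r.t. y and set equal to N: all terms match, so h'(y) = 0 and h is a constant absorbed into C.
General solution: -x^2y - 3xy^3 + 3x^4y = C.


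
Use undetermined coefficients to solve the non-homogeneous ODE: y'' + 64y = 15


Homogeneous part: r² + 64 = 0 ⇒ r = ±8i, so y_h = C₁cos(8x) + C₂sin(8x).
Try constant y_p = A; plug in: 64A = 15 ⇒ A = 15/64.
General solution: y = C₁cos(8x) + C₂sin(8x) + 15/64.


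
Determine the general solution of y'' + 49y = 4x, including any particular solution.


Homogeneous: r² + 49 = 0 ⇒ r = ±7i, y_h = C₁cos(7x) + C₂sin(7x).
Polynomial forcing; try y_p = Ax + B. Then y_p'' + 49 y_p = 49(Ax + B) = 4x, so B = 0 and A = 4/49.
General solution: y = C₁cos(7x) + C₂sin(7x) + (4/49)x.


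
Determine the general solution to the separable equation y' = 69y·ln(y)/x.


Separate: dy/[y ln(y)] = 69 dx/x.
Substitute u = ln(y): du/u = 69 dx/x.
Integrate: ln|ln(y)| = 69ln|x| + C₀, hence ln(y) = C·x^69.


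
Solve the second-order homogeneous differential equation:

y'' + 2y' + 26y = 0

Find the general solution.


Characteristic equation: r² + 2r + 26 = 0.
Discriminant is negative; roots r = -1 ± 5i (complex conjugate pair).
General solution uses e^(α x)(C₁ cos(β x) + C₂ sin(β x)): y = e^(-x)(C₁cos(5x) + C₂sin(5x)).


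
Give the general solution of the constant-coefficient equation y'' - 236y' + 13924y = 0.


Characteristic equation: r² - 236r + 13924 = 0, i.e. (r - 118)² = 0.
Repeated root r = 118; include an x factor for the second linearly independent solution.
General solution: y = (C₁ + C₂x)e^(118x).


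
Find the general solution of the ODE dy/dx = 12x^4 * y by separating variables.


Separate variables: dy/y = 12x^4 dx.
Integrate: ln|y| = (12/5)x^5 + C₀.
Exponentiate: y = Ce^((12/5)x^5).


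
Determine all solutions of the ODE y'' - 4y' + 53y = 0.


Characteristic equation: r² - 4r + 53 = 0.
Discriminant is negative; roots r = 2 ± 7i (complex conjugate pair).
General solution uses e^(α x)(C₁ cos(β x) + C₂ sin(β x)): y = e^(2x)(C₁cos(7x) + C₂sin(7x)).


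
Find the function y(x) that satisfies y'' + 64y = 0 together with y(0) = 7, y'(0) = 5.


Characteristic roots of r² + 64 = 0 are ±8i, so y = C₁cos(8x) + C₂sin(8x).
Apply y(0) = 7: C₁ = 7. Differentiate and apply y'(0) = 5: 8·C₂ = 5, so C₂ = 5/8.
Particular solution: y = 7cos(8x) + (5/8)sin(8x).


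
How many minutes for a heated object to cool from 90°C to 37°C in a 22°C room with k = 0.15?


From T(t) = T_a + (T₀ - T_a)e^(-kt), set T(t) = 37:
(37 - 22) / (90 - 22) = e^(-0.15t), so t = -ln(0.221)/0.15 ≈ 10.1 minutes.


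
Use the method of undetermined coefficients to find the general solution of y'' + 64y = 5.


Homogeneous part: r² + 64 = 0 ⇒ r = ±8i, so y_h = C₁cos(8x) + C₂sin(8x).
Try constant y_p = A; plug in: 64A = 5 ⇒ A = 5/64.
General solution: y = C₁cos(8x) + C₂sin(8x) + 5/64.


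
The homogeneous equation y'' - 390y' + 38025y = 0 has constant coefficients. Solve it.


Characteristic equation: r² - 390r + 38025 = 0, i.e. (r - 195)² = 0.
Repeated root r = 195; include an x factor for the second linearly independent solution.
General solution: y = (C₁ + C₂x)e^(195x).


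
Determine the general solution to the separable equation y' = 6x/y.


Separate variables: y dy = 6x dx.
Integrate both sides: y²/2 = 3x^2 + C₀.
Multiply by 2: y² = 6x^2 + C.


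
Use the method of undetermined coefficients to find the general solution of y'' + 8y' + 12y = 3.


Characteristic roots of r² + 8r + 12 = 0 are -6, -2.
y_h = C₁e^(-6x) + C₂e^(-2x).
Constant forcing; try y_p = A. Then 12A = 3 ⇒ A = 1/4.
General solution: y = C₁e^(-6x) + C₂e^(-2x) + 1/4.


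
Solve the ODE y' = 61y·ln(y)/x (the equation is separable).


Separate: dy/[y ln(y)] = 61 dx/x.
Substitute u = ln(y): du/u = 61 dx/x.
Integrate: ln|ln(y)| = 61ln|x| + C₀, hence ln(y) = C·x^61.


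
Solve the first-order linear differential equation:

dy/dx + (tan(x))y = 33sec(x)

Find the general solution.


P(x) = tan(x) ⇒ μ = e^(∫tan(x)dx) = sec(x).
(sec(x) y)' = 33sec²(x) ⇒ sec(x) y = 33tan(x) + C.
Multiply by cos(x): y = 33sin(x) + C·cos(x).


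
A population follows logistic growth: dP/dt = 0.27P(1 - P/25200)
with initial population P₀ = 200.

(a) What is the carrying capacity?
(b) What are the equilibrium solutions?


Logistic ODE dP/dt = 0.27P(1 - P/25200) has equilibria where dP/dt = 0, i.e. P = 0 or P = 25200.
The coefficient (1 - P/K) = 0 when P = K, identifying K = 25200 as the carrying capacity.
(a) K = 25200; (b) equilibria P = 0 and P = 25200.


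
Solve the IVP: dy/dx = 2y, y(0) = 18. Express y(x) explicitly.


General solution of y' = 2y is y = Ce^(2x).
Apply y(0) = 18: C = 18.
Particular solution: y = 18e^(2x).


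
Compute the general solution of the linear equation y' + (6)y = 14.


P(x) = 6, Q(x) = 14; integrating factor μ = e^(6x).
(μ y)' = 14e^(6x) ⇒ μ y = (7/3)e^(6x) + C.
Divide by μ: y = 7/3 + Ce^(-6x).


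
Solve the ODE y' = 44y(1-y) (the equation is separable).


Separate: dy/[y(1-y)] = 44 dx.
Partial fractions: 1/[y(1-y)] = 1/y + 1/(1-y).
Integrate: ln|y/(1-y)| = 44x + C₀.
Solve for y: y = 1/(1 + Ce^(-44x)).


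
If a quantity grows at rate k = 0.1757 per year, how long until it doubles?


Exponential growth: P(t) = P₀ e^(0.1757t). Set P(t)/P₀ = 2: e^(0.1757t) = 2.
Solve: t = ln(2)/0.1757 ≈ 3.95 years.


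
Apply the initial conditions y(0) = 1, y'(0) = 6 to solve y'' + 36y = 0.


Characteristic roots of r² + 36 = 0 are ±6i, so y = C₁cos(6x) + C₂sin(6x).
Apply y(0) = 1: C₁ = 1. Differentiate and apply y'(0) = 6: 6·C₂ = 6, so C₂ = 1.
Particular solution: y = cos(6x) + sin(6x).


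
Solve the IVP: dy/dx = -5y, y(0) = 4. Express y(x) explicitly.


General solution of y' = -5y is y = Ce^(-5x).
Apply y(0) = 4: C = 4.
Particular solution: y = 4e^(-5x).


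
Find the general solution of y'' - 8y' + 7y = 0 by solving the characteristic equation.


Characteristic equation: r² - 8r + 7 = 0.
Factor: (r - 7)(r - 1) = 0 ⇒ r = 7, 1 (distinct real).
General solution: y = C₁e^(7x) + C₂e^(x).


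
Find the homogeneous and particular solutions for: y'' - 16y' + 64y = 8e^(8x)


Characteristic polynomial (r - 8)² = 0; repeated root r = 8.
y_h = (C₁ + C₂x)e^(8x). Forcing matches the repeated root (resonance), so try y_p = Ax² e^(8x).
Substitute and solve for A: 2A = 8, so A = 4.
General solution: y = (C₁ + C₂x + 4x²)e^(8x).


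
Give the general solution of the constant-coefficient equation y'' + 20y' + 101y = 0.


Characteristic equation: r² + 20r + 101 = 0.
Discriminant is negative; roots r = -10 ± 1i (complex conjugate pair).
General solution uses e^(α x)(C₁ cos(β x) + C₂ sin(β x)): y = e^(-10x)(C₁cos(x) + C₂sin(x)).


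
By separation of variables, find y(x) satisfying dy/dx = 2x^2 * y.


Separate variables: dy/y = 2x^2 dx.
Integrate: ln|y| = (2/3)x^3 + C₀.
Exponentiate: y = Ce^((2/3)x^3).


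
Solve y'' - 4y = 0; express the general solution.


Characteristic equation: r² - 4 = 0.
Factor: (r - 2)(r + 2) = 0 ⇒ r = 2, -2 (distinct real).
General solution: y = C₁e^(2x) + C₂e^(-2x).


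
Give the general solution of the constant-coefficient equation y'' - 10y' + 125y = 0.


Characteristic equation: r² - 10r + 125 = 0.
Discriminant is negative; roots r = 5 ± 10i (complex conjugate pair).
General solution uses e^(α x)(C₁ cos(β x) + C₂ sin(β x)): y = e^(5x)(C₁cos(10x) + C₂sin(10x)).


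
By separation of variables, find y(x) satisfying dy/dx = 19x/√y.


Separate: √y dy = 19x dx.
Integrate: (2/3)y^(3/2) = (19/2)x² + C.


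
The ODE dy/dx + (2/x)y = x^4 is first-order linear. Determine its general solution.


P(x) = 2/x ⇒ μ = x^2.
(x^2 y)' = x^2·x^4 = x^6.
Integrate: x^2 y = x^7/(7) + C.
Solve for y: y = (1/7)x^5 + C/x^2.


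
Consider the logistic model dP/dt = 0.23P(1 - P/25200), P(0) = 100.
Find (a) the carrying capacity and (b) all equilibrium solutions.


Logistic ODE dP/dt = 0.23P(1 - P/25200) has equilibria where dP/dt = 0, i.e. P = 0 or P = 25200.
The coefficient (1 - P/K) = 0 when P = K, identifying K = 25200 as the carrying capacity.
(a) K = 25200; (b) equilibria P = 0 and P = 25200.


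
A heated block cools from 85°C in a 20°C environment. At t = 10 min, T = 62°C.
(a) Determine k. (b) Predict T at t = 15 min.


Newton's law: T(t) = T_a + (T₀ - T_a)e^(-kt).
(a) Use T(10) = 62: (62 - 20)/(85 - 20) = e^(-k·10), so k = -ln(0.646)/10 ≈ 0.0437.
(b) Apply k to t = 15: T(15) = 20 + (65)e^(-0.655) ≈ 53.8°C.


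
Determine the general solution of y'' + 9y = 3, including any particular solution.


Homogeneous part: r² + 9 = 0 ⇒ r = ±3i, so y_h = C₁cos(3x) + C₂sin(3x).
Try constant y_p = A; plug in: 9A = 3 ⇒ A = 1/3.
General solution: y = C₁cos(3x) + C₂sin(3x) + 1/3.


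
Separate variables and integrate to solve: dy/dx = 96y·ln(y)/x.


Separate: dy/[y ln(y)] = 96 dx/x.
Substitute u = ln(y): du/u = 96 dx/x.
Integrate: ln|ln(y)| = 96ln|x| + C₀, hence ln(y) = C·x^96.


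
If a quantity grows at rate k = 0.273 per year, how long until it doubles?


Exponential growth: P(t) = P₀ e^(0.273t). Set P(t)/P₀ = 2: e^(0.273t) = 2.
Solve: t = ln(2)/0.273 ≈ 2.54 years.


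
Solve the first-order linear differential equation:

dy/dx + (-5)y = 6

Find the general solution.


P(x) = -5 ⇒ μ = e^(-5x).
(μ y)' = 6e^(-5x) ⇒ μ y = -(6/5)e^(-5x) + C.
Divide by μ: y = -6/5 + Ce^(5x).


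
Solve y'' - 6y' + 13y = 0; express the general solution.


Characteristic equation: r² - 6r + 13 = 0.
Discriminant is negative; roots r = 3 ± 2i (complex conjugate pair).
General solution uses e^(α x)(C₁ cos(β x) + C₂ sin(β x)): y = e^(3x)(C₁cos(2x) + C₂sin(2x)).


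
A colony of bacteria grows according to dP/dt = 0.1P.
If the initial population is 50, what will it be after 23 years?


The ODE dP/dt = 0.1P has solution P(t) = P(0)e^(0.1t).
Substitute P(0) = 50 and t = 23: P(23) = 50 e^(2.30) ≈ 499.


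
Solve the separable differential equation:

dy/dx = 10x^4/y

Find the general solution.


Separate variables: y dy = 10x^4 dx.
Integrate both sides: y²/2 = 2x^5 + C₀.
Multiply by 2: y² = 4x^5 + C.


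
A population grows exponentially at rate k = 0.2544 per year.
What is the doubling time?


Exponential growth: P(t) = P₀ e^(0.2544t). Set P(t)/P₀ = 2: e^(0.2544t) = 2.
Solve: t = ln(2)/0.2544 ≈ 2.72 years.


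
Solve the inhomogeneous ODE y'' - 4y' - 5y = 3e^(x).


Characteristic roots of r² - 4r - 5 = 0 are 5, -1.
y_h = C₁e^(5x) + C₂e^(-x).
Forcing exponent 1 is not a characteristic root; try y_p = Ae^(x).
Substitute: A·(1 + (-4)·1 + (-5)) = A·-8 = 3, so A = -3/8.
General solution: y = C₁e^(5x) + C₂e^(-x) - (3/8)e^(x).


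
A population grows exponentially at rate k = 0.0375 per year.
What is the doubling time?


Exponential growth: P(t) = P₀ e^(0.0375t). Set P(t)/P₀ = 2: e^(0.0375t) = 2.
Solve: t = ln(2)/0.0375 ≈ 18.48 years.


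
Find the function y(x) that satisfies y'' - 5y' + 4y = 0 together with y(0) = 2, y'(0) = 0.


Characteristic roots of r² - 5r + 4 = 0 are 4, 1.
General solution y = c₁ e^(4x) + c₂ e^(x).
Apply y(0) = 2: c₁ + c₂ = 2. Apply y'(0) = 0: 4 c₁ + 1 c₂ = 0.
Solve: c₁ = -2/3, c₂ = 8/3.
Particular solution: y = -(2/3)e^(4x) + (8/3)e^(x).


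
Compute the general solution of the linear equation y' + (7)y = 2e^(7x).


P(x) = 7 ⇒ μ = e^(7x).
(μ y)' = 2e^(14x) ⇒ μ y = (2/14)e^(14x) + C.
Divide by μ: y = (1/7)e^(7x) + Ce^(-7x).


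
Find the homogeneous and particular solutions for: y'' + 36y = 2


Homogeneous part: r² + 36 = 0 ⇒ r = ±6i, so y_h = C₁cos(6x) + C₂sin(6x).
Try constant y_p = A; plug in: 36A = 2 ⇒ A = 1/18.
General solution: y = C₁cos(6x) + C₂sin(6x) + 1/18.


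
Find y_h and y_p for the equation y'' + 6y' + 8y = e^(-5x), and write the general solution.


Characteristic roots of r² + 6r + 8 = 0 are -2, -4.
y_h = C₁e^(-2x) + C₂e^(-4x).
Forcing exponent -5 is not a characteristic root; try y_p = Ae^(-5x).
Substitute: A·(25 + (6)·-5 + (8)) = A·3 = 1, so A = 1/3.
General solution: y = C₁e^(-2x) + C₂e^(-4x) + (1/3)e^(-5x).


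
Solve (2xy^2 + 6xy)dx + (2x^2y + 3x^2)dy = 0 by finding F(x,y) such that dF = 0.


Check exactness: ∂M/∂y = 4xy + 6x and ∂N/∂x = 4xy + 6x; equal, so the equation is exact.
Integrate M with respect to x (treating y as constant): ∫M dx = x^2y^2 + 3x^2y + h(y).
Differentiate w.r.t. y and set equal to N: all terms match, so h'(y) = 0 and h is a constant absorbed into C.
General solution: x^2y^2 + 3x^2y = C.


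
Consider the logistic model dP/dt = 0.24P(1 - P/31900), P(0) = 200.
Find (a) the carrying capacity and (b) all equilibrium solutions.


Logistic ODE dP/dt = 0.24P(1 - P/31900) has equilibria where dP/dt = 0, i.e. P = 0 or P = 31900.
The coefficient (1 - P/K) = 0 when P = K, identifying K = 31900 as the carrying capacity.
(a) K = 31900; (b) equilibria P = 0 and P = 31900.


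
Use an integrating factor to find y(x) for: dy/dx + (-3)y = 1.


P(x) = -3 ⇒ μ = e^(-3x).
(μ y)' = e^(-3x) ⇒ μ y = -(1/3)e^(-3x) + C.
Divide by μ: y = -1/3 + Ce^(3x).


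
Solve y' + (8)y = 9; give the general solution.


P(x) = 8, Q(x) = 9; integrating factor μ = e^(8x).
(μ y)' = 9e^(8x) ⇒ μ y = (9/8)e^(8x) + C.
Divide by μ: y = 9/8 + Ce^(-8x).


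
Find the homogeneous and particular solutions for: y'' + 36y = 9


Homogeneous part: r² + 36 = 0 ⇒ r = ±6i, so y_h = C₁cos(6x) + C₂sin(6x).
Try constant y_p = A; plug in: 36A = 9 ⇒ A = 1/4.
General solution: y = C₁cos(6x) + C₂sin(6x) + 1/4.


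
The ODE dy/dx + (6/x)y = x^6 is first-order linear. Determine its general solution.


P(x) = 6/x ⇒ μ = x^6.
(x^6 y)' = x^6·x^6 = x^12.
Integrate: x^6 y = x^13/(13) + C.
Solve for y: y = (1/13)x^7 + C/x^6.


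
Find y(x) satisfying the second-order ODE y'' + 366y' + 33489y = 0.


Characteristic equation: r² + 366r + 33489 = 0, i.e. (r + 183)² = 0.
Repeated root r = -183; include an x factor for the second linearly independent solution.
General solution: y = (C₁ + C₂x)e^(-183x).


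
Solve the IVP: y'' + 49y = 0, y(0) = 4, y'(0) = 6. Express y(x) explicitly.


Characteristic roots of r² + 49 = 0 are ±7i, so y = C₁cos(7x) + C₂sin(7x).
Apply y(0) = 4: C₁ = 4. Differentiate and apply y'(0) = 6: 7·C₂ = 6, so C₂ = 6/7.
Particular solution: y = 4cos(7x) + (6/7)sin(7x).


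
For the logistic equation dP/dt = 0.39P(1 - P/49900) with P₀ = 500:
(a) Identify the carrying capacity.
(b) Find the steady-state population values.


Logistic ODE dP/dt = 0.39P(1 - P/49900) has equilibria where dP/dt = 0, i.e. P = 0 or P = 49900.
The coefficient (1 - P/K) = 0 when P = K, identifying K = 49900 as the carrying capacity.
(a) K = 49900; (b) equilibria P = 0 and P = 49900.


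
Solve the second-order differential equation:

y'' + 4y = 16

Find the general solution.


Homogeneous part: r² + 4 = 0 ⇒ r = ±2i, so y_h = C₁cos(2x) + C₂sin(2x).
Try constant y_p = A; plug in: 4A = 16 ⇒ A = 4.
General solution: y = C₁cos(2x) + C₂sin(2x) + 4.


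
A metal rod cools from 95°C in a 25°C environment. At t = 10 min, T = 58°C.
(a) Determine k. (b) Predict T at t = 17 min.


Newton's law: T(t) = T_a + (T₀ - T_a)e^(-kt).
(a) Use T(10) = 58: (58 - 25)/(95 - 25) = e^(-k·10), so k = -ln(0.471)/10 ≈ 0.0752.
(b) Apply k to t = 17: T(17) = 25 + (70)e^(-1.278) ≈ 44.5°C.


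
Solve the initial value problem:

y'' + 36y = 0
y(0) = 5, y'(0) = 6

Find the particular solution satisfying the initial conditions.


Characteristic roots of r² + 36 = 0 are ±6i, so y = C₁cos(6x) + C₂sin(6x).
Apply y(0) = 5: C₁ = 5. Differentiate and apply y'(0) = 6: 6·C₂ = 6, so C₂ = 1.
Particular solution: y = 5cos(6x) + sin(6x).


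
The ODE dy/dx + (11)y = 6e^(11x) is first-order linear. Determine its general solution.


P(x) = 11 ⇒ μ = e^(11x).
(μ y)' = 6e^(22x) ⇒ μ y = (6/22)e^(22x) + C.
Divide by μ: y = (3/11)e^(11x) + Ce^(-11x).


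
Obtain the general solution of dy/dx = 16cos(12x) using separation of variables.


g(y) = 1, so integrate directly: y = ∫ 16cos(12x) dx = (4/3)sin(12x) + C.


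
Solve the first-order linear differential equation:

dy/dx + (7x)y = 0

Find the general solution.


P(x) = 7x ⇒ μ = e^((7/2)x²).
Q(x) = 0 so μ y is constant: y = Ce^(-(7/2)x²).


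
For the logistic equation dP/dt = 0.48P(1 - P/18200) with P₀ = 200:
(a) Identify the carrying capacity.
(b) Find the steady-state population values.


Logistic ODE dP/dt = 0.48P(1 - P/18200) has equilibria where dP/dt = 0, i.e. P = 0 or P = 18200.
The coefficient (1 - P/K) = 0 when P = K, identifying K = 18200 as the carrying capacity.
(a) K = 18200; (b) equilibria P = 0 and P = 18200.


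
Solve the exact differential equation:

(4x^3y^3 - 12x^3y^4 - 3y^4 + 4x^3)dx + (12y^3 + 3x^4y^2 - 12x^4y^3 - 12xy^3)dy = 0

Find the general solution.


Check exactness: ∂M/∂y = 12x^3y^2 - 48x^3y^3 - 12y^3 and ∂N/∂x = 12x^3y^2 - 48x^3y^3 - 12y^3; equal, so the equation is exact.
Integrate M with respect to x (treating y as constant): ∫M dx = x^4y^3 - 3x^4y^4 - 3xy^4 + x^4 + h(y).
Differentiate w.r.t. y and set equal to N: the x-dependent terms already match, leaving h'(y) = 12y^3. Integrate: h(y) = 3y^4.
So F(x,y) = 3y^4 + x^4y^3 - 3x^4y^4 - 3xy^4 + x^4.
General solution: 3y^4 + x^4y^3 - 3x^4y^4 - 3xy^4 + x^4 = C.


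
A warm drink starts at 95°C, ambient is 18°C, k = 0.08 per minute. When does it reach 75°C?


From T(t) = T_a + (T₀ - T_a)e^(-kt), set T(t) = 75:
(75 - 18) / (95 - 18) = e^(-0.08t), so t = -ln(0.740)/0.08 ≈ 3.8 minutes.


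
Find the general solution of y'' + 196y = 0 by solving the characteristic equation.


Characteristic equation: r² + 196 = 0.
Discriminant is negative; roots r = 0 ± 14i (complex conjugate pair).
General solution uses e^(α x)(C₁ cos(β x) + C₂ sin(β x)): y = C₁cos(14x) + C₂sin(14x).


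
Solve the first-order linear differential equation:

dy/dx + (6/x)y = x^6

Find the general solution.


P(x) = 6/x ⇒ μ = x^6.
(x^6 y)' = x^12 ⇒ x^6 y = x^13/(13) + C.
Solve for y: y = (1/13)x^7 + C/x^6.


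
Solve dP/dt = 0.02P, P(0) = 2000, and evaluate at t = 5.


The ODE dP/dt = 0.02P has solution P(t) = P(0)e^(0.02t).
Substitute P(0) = 2000 and t = 5: P(5) = 2000 e^(0.10) ≈ 2210.


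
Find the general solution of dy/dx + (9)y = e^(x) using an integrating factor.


P(x) = 9 ⇒ μ = e^(9x).
(μ y)' = e^(10x) ⇒ μ y = e^(10x)/10 + C.
Divide by μ: y = (1/10)e^(x) + Ce^(-9x).


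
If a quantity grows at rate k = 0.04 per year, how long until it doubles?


Exponential growth: P(t) = P₀ e^(0.04t). Set P(t)/P₀ = 2: e^(0.04t) = 2.
Solve: t = ln(2)/0.04 ≈ 17.33 years.


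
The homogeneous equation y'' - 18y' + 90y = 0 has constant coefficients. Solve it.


Characteristic equation: r² - 18r + 90 = 0.
Discriminant is negative; roots r = 9 ± 3i (complex conjugate pair).
General solution uses e^(α x)(C₁ cos(β x) + C₂ sin(β x)): y = e^(9x)(C₁cos(3x) + C₂sin(3x)).


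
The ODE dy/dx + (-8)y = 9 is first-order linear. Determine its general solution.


P(x) = -8 ⇒ μ = e^(-8x).
(μ y)' = 9e^(-8x) ⇒ μ y = -(9/8)e^(-8x) + C.
Divide by μ: y = -9/8 + Ce^(8x).


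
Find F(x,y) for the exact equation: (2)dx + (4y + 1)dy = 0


Check exactness: ∂M/∂y = 0 and ∂N/∂x = 0; equal, so the equation is exact.
Integrate M with respect to x (treating y as constant): ∫M dx = 2x + h(y).
Differentiate w.r.t. y and set equal to N: the x-dependent terms already match, leaving h'(y) = 4y + 1. Integrate: h(y) = 2y^2 + y.
So F(x,y) = 2y^2 + y + 2x.
General solution: 2y^2 + y + 2x = C.


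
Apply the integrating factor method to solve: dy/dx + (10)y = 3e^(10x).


P(x) = 10 ⇒ μ = e^(10x).
(μ y)' = 3e^(20x) ⇒ μ y = (3/20)e^(20x) + C.
Divide by μ: y = (3/20)e^(10x) + Ce^(-10x).


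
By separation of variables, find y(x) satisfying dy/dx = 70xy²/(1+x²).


Separate: dy/y² = 70x/(1+x²) dx.
Integrate LHS: ∫ dy/y² = -1/y.
Integrate RHS via u = 1+x²: 35ln(1+x²) + C.
Result: -1/y = 35ln(1+x²) + C.


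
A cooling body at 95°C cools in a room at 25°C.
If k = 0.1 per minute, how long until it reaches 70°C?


From T(t) = T_a + (T₀ - T_a)e^(-kt), set T(t) = 70:
(70 - 25) / (95 - 25) = e^(-0.1t), so t = -ln(0.643)/0.1 ≈ 4.4 minutes.


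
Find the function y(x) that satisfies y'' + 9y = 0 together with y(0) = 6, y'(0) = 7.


Characteristic roots of r² + 9 = 0 are ±3i, so y = C₁cos(3x) + C₂sin(3x).
Apply y(0) = 6: C₁ = 6. Differentiate and apply y'(0) = 7: 3·C₂ = 7, so C₂ = 7/3.
Particular solution: y = 6cos(3x) + (7/3)sin(3x).


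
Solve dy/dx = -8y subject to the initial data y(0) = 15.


General solution of y' = -8y is y = Ce^(-8x).
Apply y(0) = 15: C = 15.
Particular solution: y = 15e^(-8x).


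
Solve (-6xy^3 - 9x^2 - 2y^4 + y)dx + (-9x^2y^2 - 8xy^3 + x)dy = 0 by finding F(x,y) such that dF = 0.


Check exactness: ∂M/∂y = -18xy^2 - 8y^3 + 1 and ∂N/∂x = -18xy^2 - 8y^3 + 1; equal, so the equation is exact.
Integrate M with respect to x (treating y as constant): ∫M dx = -3x^2y^3 - 3x^3 - 2xy^4 + xy + h(y).
Differentiate w.r.t. y and set equal to N: all terms match, so h'(y) = 0 and h is a constant absorbed into C.
General solution: -3x^2y^3 - 3x^3 - 2xy^4 + xy = C.


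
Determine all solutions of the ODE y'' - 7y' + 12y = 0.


Characteristic equation: r² - 7r + 12 = 0.
Factor: (r - 4)(r - 3) = 0 ⇒ r = 4, 3 (distinct real).
General solution: y = C₁e^(4x) + C₂e^(3x).


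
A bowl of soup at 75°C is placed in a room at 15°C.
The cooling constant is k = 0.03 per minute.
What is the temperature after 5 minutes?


Newton's law: dT/dt = -k(T - T_a) has solution T(t) = T_a + (T₀ - T_a)e^(-kt).
Plug in T_a = 15, T₀ = 75, k = 0.03, t = 5: T(5) = 15 + (60)e^(-0.15) ≈ 66.6°C.


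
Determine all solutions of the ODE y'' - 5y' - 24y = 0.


Characteristic equation: r² - 5r - 24 = 0.
Factor: (r + 3)(r - 8) = 0 ⇒ r = -3, 8 (distinct real).
General solution: y = C₁e^(-3x) + C₂e^(8x).


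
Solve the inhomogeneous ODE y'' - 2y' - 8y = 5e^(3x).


Characteristic roots of r² - 2r - 8 = 0 are -2, 4.
y_h = C₁e^(-2x) + C₂e^(4x).
Forcing exponent 3 is not a characteristic root; try y_p = Ae^(3x).
Substitute: A·(9 + (-2)·3 + (-8)) = A·-5 = 5, so A = -1.
General solution: y = C₁e^(-2x) + C₂e^(4x) - e^(3x).


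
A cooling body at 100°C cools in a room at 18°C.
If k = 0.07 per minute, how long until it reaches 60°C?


From T(t) = T_a + (T₀ - T_a)e^(-kt), set T(t) = 60:
(60 - 18) / (100 - 18) = e^(-0.07t), so t = -ln(0.512)/0.07 ≈ 9.6 minutes.


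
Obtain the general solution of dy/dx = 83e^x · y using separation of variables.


Separate variables: dy/y = 83e^x dx.
Integrate: ln|y| = 83e^x + C₀.
Exponentiate: y = Ce^(83e^x).


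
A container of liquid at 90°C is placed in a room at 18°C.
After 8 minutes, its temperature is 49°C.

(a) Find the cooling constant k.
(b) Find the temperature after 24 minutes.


Newton's law: T(t) = T_a + (T₀ - T_a)e^(-kt).
(a) Use T(8) = 49: (49 - 18)/(90 - 18) = e^(-k·8), so k = -ln(0.431)/8 ≈ 0.1053.
(b) Apply k to t = 24: T(24) = 18 + (72)e^(-2.528) ≈ 23.7°C.


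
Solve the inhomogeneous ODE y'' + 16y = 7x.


Homogeneous: r² + 16 = 0 ⇒ r = ±4i, y_h = C₁cos(4x) + C₂sin(4x).
Polynomial forcing; try y_p = Ax + B. Then y_p'' + 16 y_p = 16(Ax + B) = 7x, so B = 0 and A = 7/16.
General solution: y = C₁cos(4x) + C₂sin(4x) + (7/16)x.


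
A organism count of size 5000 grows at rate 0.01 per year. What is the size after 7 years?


The ODE dP/dt = 0.01P has solution P(t) = P(0)e^(0.01t).
Substitute P(0) = 5000 and t = 7: P(7) = 5000 e^(0.07) ≈ 5363.


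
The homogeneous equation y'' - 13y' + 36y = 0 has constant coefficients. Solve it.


Characteristic equation: r² - 13r + 36 = 0.
Factor: (r - 4)(r - 9) = 0 ⇒ r = 4, 9 (distinct real).
General solution: y = C₁e^(4x) + C₂e^(9x).


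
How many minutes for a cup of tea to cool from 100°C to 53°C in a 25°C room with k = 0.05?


From T(t) = T_a + (T₀ - T_a)e^(-kt), set T(t) = 53:
(53 - 25) / (100 - 25) = e^(-0.05t), so t = -ln(0.373)/0.05 ≈ 19.7 minutes.


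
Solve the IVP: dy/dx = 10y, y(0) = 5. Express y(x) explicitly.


General solution of y' = 10y is y = Ce^(10x).
Apply y(0) = 5: C = 5.
Particular solution: y = 5e^(10x).


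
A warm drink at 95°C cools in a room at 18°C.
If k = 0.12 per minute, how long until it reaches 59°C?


From T(t) = T_a + (T₀ - T_a)e^(-kt), set T(t) = 59:
(59 - 18) / (95 - 18) = e^(-0.12t), so t = -ln(0.532)/0.12 ≈ 5.3 minutes.


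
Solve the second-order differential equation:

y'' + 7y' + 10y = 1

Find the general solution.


Characteristic roots of r² + 7r + 10 = 0 are -5, -2.
y_h = C₁e^(-5x) + C₂e^(-2x).
Constant forcing; try y_p = A. Then 10A = 1 ⇒ A = 1/10.
General solution: y = C₁e^(-5x) + C₂e^(-2x) + 1/10.


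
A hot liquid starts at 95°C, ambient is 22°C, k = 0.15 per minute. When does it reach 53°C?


From T(t) = T_a + (T₀ - T_a)e^(-kt), set T(t) = 53:
(53 - 22) / (95 - 22) = e^(-0.15t), so t = -ln(0.425)/0.15 ≈ 5.7 minutes.


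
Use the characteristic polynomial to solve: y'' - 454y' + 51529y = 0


Characteristic equation: r² - 454r + 51529 = 0, i.e. (r - 227)² = 0.
Repeated root r = 227; include an x factor for the second linearly independent solution.
General solution: y = (C₁ + C₂x)e^(227x).


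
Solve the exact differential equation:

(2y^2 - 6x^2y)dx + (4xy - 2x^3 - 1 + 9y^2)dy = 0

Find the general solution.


Check exactness: ∂M/∂y = 4y - 6x^2 and ∂N/∂x = 4y - 6x^2; equal, so the equation is exact.
Integrate M with respect to x (treating y as constant): ∫M dx = 2xy^2 - 2x^3y + h(y).
Differentiate w.r.t. y and set equal to N: the x-dependent terms already match, leaving h'(y) = -1 + 9y^2. Integrate: h(y) = -y + 3y^3.
So F(x,y) = 2xy^2 - 2x^3y - y + 3y^3.
General solution: 2xy^2 - 2x^3y - y + 3y^3 = C.


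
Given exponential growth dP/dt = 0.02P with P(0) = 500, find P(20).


The ODE dP/dt = 0.02P has solution P(t) = P(0)e^(0.02t).
Substitute P(0) = 500 and t = 20: P(20) = 500 e^(0.40) ≈ 746.


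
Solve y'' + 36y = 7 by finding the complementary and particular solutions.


Homogeneous part: r² + 36 = 0 ⇒ r = ±6i, so y_h = C₁cos(6x) + C₂sin(6x).
Try constant y_p = A; plug in: 36A = 7 ⇒ A = 7/36.
General solution: y = C₁cos(6x) + C₂sin(6x) + 7/36.


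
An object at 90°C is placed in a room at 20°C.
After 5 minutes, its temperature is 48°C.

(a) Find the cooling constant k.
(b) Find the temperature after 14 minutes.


Newton's law: T(t) = T_a + (T₀ - T_a)e^(-kt).
(a) Use T(5) = 48: (48 - 20)/(90 - 20) = e^(-k·5), so k = -ln(0.400)/5 ≈ 0.1833.
(b) Apply k to t = 14: T(14) = 20 + (70)e^(-2.566) ≈ 25.4°C.


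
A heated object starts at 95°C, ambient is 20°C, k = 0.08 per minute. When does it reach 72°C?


From T(t) = T_a + (T₀ - T_a)e^(-kt), set T(t) = 72:
(72 - 20) / (95 - 20) = e^(-0.08t), so t = -ln(0.693)/0.08 ≈ 4.6 minutes.


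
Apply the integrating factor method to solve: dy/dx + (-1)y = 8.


P(x) = -1 ⇒ μ = e^(-x).
(μ y)' = 8e^(-x) ⇒ μ y = -8e^(-x) + C.
Divide by μ: y = -8 + Ce^(x).


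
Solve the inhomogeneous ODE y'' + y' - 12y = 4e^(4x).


Characteristic roots of r² + r - 12 = 0 are -4, 3.
y_h = C₁e^(-4x) + C₂e^(3x).
Forcing exponent 4 is not a characteristic root; try y_p = Ae^(4x).
Substitute: A·(16 + (1)·4 + (-12)) = A·8 = 4, so A = 1/2.
General solution: y = C₁e^(-4x) + C₂e^(3x) + (1/2)e^(4x).


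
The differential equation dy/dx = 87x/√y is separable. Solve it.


Separate: √y dy = 87x dx.
Integrate: (2/3)y^(3/2) = (87/2)x² + C.


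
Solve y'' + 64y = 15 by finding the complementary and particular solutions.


Homogeneous part: r² + 64 = 0 ⇒ r = ±8i, so y_h = C₁cos(8x) + C₂sin(8x).
Try constant y_p = A; plug in: 64A = 15 ⇒ A = 15/64.
General solution: y = C₁cos(8x) + C₂sin(8x) + 15/64.


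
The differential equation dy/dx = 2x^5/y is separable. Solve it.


Separate variables: y dy = 2x^5 dx.
Integrate both sides: y²/2 = (1/3)x^6 + C₀.
Multiply by 2: y² = (2/3)x^6 + C.


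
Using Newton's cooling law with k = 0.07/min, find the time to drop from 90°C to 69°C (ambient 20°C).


From T(t) = T_a + (T₀ - T_a)e^(-kt), set T(t) = 69:
(69 - 20) / (90 - 20) = e^(-0.07t), so t = -ln(0.700)/0.07 ≈ 5.1 minutes.


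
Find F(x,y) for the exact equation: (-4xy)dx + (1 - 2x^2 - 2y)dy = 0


Check exactness: ∂M/∂y = -4x and ∂N/∂x = -4x; equal, so the equation is exact.
Integrate M with respect to x (treating y as constant): ∫M dx = -2x^2y + h(y).
Differentiate w.r.t. y and set equal to N: the x-dependent terms already match, leaving h'(y) = 1 - 2y. Integrate: h(y) = y - y^2.
So F(x,y) = y - 2x^2y - y^2.
General solution: y - 2x^2y - y^2 = C.


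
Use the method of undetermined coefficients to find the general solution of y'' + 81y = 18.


Homogeneous part: r² + 81 = 0 ⇒ r = ±9i, so y_h = C₁cos(9x) + C₂sin(9x).
Try constant y_p = A; plug in: 81A = 18 ⇒ A = 2/9.
General solution: y = C₁cos(9x) + C₂sin(9x) + 2/9.


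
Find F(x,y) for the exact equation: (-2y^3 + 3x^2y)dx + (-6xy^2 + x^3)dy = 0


Check exactness: ∂M/∂y = -6y^2 + 3x^2 and ∂N/∂x = -6y^2 + 3x^2; equal, so the equation is exact.
Integrate M with respect to x (treating y as constant): ∫M dx = -2xy^3 + x^3y + h(y).
Differentiate w.r.t. y and set equal to N: all terms match, so h'(y) = 0 and h is a constant absorbed into C.
General solution: -2xy^3 + x^3y = C.


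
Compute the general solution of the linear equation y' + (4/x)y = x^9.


P(x) = 4/x ⇒ μ = x^4.
(x^4 y)' = x^4·x^9 = x^13.
Integrate: x^4 y = x^14/(14) + C.
Solve for y: y = (1/14)x^10 + C/x^4.


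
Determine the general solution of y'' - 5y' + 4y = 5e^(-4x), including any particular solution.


Characteristic roots of r² - 5r + 4 = 0 are 1, 4.
y_h = C₁e^(x) + C₂e^(4x).
Forcing exponent -4 is not a characteristic root; try y_p = Ae^(-4x).
Substitute: A·(16 + (-5)·-4 + (4)) = A·40 = 5, so A = 1/8.
General solution: y = C₁e^(x) + C₂e^(4x) + (1/8)e^(-4x).


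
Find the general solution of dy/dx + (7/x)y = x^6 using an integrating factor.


P(x) = 7/x ⇒ μ = x^7.
(x^7 y)' = x^7·x^6 = x^13.
Integrate: x^7 y = x^14/(14) + C.
Solve for y: y = (1/14)x^7 + C/x^7.


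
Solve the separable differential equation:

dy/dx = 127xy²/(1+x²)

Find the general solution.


Separate: dy/y² = 127x/(1+x²) dx.
Integrate LHS: ∫ dy/y² = -1/y.
Integrate RHS via u = 1+x²: (127/2)ln(1+x²) + C.
Result: -1/y = (127/2)ln(1+x²) + C.


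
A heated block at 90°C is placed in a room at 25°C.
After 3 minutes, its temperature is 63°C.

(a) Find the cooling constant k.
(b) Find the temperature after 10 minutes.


Newton's law: T(t) = T_a + (T₀ - T_a)e^(-kt).
(a) Use T(3) = 63: (63 - 25)/(90 - 25) = e^(-k·3), so k = -ln(0.585)/3 ≈ 0.1789.
(b) Apply k to t = 10: T(10) = 25 + (65)e^(-1.789) ≈ 35.9°C.


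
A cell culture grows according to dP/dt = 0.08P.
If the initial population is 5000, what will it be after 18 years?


The ODE dP/dt = 0.08P has solution P(t) = P(0)e^(0.08t).
Substitute P(0) = 5000 and t = 18: P(18) = 5000 e^(1.44) ≈ 21103.


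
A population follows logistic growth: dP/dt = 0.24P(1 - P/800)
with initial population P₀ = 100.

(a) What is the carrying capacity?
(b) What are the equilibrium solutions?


Logistic ODE dP/dt = 0.24P(1 - P/800) has equilibria where dP/dt = 0, i.e. P = 0 or P = 800.
The coefficient (1 - P/K) = 0 when P = K, identifying K = 800 as the carrying capacity.
(a) K = 800; (b) equilibria P = 0 and P = 800.


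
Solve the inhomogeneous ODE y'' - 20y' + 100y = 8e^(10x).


Characteristic polynomial (r - 10)² = 0; repeated root r = 10.
y_h = (C₁ + C₂x)e^(10x). Forcing matches the repeated root (resonance), so try y_p = Ax² e^(10x).
Substitute and solve for A: 2A = 8, so A = 4.
General solution: y = (C₁ + C₂x + 4x²)e^(10x).


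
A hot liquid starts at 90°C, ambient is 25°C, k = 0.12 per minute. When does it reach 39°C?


From T(t) = T_a + (T₀ - T_a)e^(-kt), set T(t) = 39:
(39 - 25) / (90 - 25) = e^(-0.12t), so t = -ln(0.215)/0.12 ≈ 12.8 minutes.


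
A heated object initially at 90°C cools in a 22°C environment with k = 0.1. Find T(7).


Newton's law: dT/dt = -k(T - T_a) has solution T(t) = T_a + (T₀ - T_a)e^(-kt).
Plug in T_a = 22, T₀ = 90, k = 0.1, t = 7: T(7) = 22 + (68)e^(-0.70) ≈ 55.8°C.


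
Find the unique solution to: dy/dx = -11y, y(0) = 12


General solution of y' = -11y is y = Ce^(-11x).
Apply y(0) = 12: C = 12.
Particular solution: y = 12e^(-11x).


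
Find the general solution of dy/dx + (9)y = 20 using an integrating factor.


P(x) = 9, Q(x) = 20; integrating factor μ = e^(9x).
(μ y)' = 20e^(9x) ⇒ μ y = (20/9)e^(9x) + C.
Divide by μ: y = 20/9 + Ce^(-9x).


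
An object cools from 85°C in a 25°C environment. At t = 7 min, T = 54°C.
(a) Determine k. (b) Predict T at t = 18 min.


Newton's law: T(t) = T_a + (T₀ - T_a)e^(-kt).
(a) Use T(7) = 54: (54 - 25)/(85 - 25) = e^(-k·7), so k = -ln(0.483)/7 ≈ 0.1039.
(b) Apply k to t = 18: T(18) = 25 + (60)e^(-1.870) ≈ 34.3°C.


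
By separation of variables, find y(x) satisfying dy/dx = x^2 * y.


Separate variables: dy/y = x^2 dx.
Integrate: ln|y| = (1/3)x^3 + C₀.
Exponentiate: y = Ce^((1/3)x^3).


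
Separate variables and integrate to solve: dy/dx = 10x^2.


Integrate both sides with respect to x: y = ∫ 10x^2 dx = (10/3)x^3 + C.


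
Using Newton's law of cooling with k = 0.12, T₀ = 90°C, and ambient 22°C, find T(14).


Newton's law: dT/dt = -k(T - T_a) has solution T(t) = T_a + (T₀ - T_a)e^(-kt).
Plug in T_a = 22, T₀ = 90, k = 0.12, t = 14: T(14) = 22 + (68)e^(-1.68) ≈ 34.7°C.


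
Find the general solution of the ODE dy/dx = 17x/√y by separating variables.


Separate: √y dy = 17x dx.
Integrate: (2/3)y^(3/2) = (17/2)x² + C.
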